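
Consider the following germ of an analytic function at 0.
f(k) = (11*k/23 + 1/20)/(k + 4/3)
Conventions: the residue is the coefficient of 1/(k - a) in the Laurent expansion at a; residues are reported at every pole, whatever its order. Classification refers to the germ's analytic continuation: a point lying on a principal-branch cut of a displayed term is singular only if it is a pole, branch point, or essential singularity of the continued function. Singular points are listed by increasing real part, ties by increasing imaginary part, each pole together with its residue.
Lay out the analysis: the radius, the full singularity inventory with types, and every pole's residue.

Radius of convergence at 0: 4/3.
At -4/3: a pole of order 1; residue -811/1380.

Denominator factor (k + 4/3): pole of order 1 at -4/3, modulus 4/3.
The radius of convergence is the smallest modulus among the singular points: 4/3.
At the order-1 pole -4/3 set g(k) = (k - (-4/3))*f(k) = 11*k/23 + 1/20.
Simple pole: residue = g(a) at a = -4/3, which is -811/1380.


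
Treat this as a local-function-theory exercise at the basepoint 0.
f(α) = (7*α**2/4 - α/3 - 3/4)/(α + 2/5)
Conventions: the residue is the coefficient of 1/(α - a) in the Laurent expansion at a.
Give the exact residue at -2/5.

The residue is -101/300.

At the order-1 pole -2/5 set g(α) = (α - (-2/5))*f(α) = 7*α**2/4 - α/3 - 3/4.
Simple pole: residue = g(a) at a = -2/5, which is -101/300.


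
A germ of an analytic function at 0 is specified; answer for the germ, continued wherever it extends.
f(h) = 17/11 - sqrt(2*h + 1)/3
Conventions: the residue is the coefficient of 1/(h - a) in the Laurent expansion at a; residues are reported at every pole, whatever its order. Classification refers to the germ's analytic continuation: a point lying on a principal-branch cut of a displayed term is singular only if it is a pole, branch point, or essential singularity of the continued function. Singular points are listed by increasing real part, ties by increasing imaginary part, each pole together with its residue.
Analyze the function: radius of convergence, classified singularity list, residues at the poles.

Branch term (-1/3)*sqrt(1 - h/(-1/2)): its argument vanishes at h = -1/2, a square-root branch point, modulus 1/2.
The radius of convergence is the smallest modulus among the singular points: 1/2.

Radius of convergence at 0: 1/2.
At -1/2: an algebraic (square-root) branch point.


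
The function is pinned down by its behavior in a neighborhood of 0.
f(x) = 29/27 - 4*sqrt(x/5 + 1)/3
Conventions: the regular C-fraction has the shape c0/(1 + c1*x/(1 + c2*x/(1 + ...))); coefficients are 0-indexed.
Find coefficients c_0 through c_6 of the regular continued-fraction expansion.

Taylor coefficients (expand at 0): a_0 = -7/27, a_1 = -2/15, a_2 = 1/150, a_3 = -1/1500, a_4 = 1/12000, a_5 = -7/600000, a_6 = 7/4000000.
c0 = a_0 = -7/27. Peel one level at a time: if S = 1 + c*x/S' with S'(0) = 1, then c is the x-coefficient of S and S' = c*x/(S - 1).
S_1 = c0/f = 1 + (-18/35)*x + (711/2450)*x^2 + ...; c1 = -18/35.
S_2 = c1*x/(S_1 - 1) = 1 + (79/140)*x + (-1/400)*x^2 + ...; c2 = 79/140.
S_3 = c2*x/(S_2 - 1) = 1 + (7/1580)*x + (-1057/2496400)*x^2 + ...; c3 = 7/1580.
S_4 = c3*x/(S_3 - 1) = 1 + (151/1580)*x + (-1/400)*x^2 + ...; c4 = 151/1580.
S_5 = c4*x/(S_4 - 1) = 1 + (79/3020)*x + (-17617/9120400)*x^2 + ...; c5 = 79/3020.
S_6 = c5*x/(S_5 - 1) = 1 + (223/3020)*x + ...; c6 = 223/3020.

The regular C-fraction coefficients are [-7/27, -18/35, 79/140, 7/1580, 151/1580, 79/3020, 223/3020].


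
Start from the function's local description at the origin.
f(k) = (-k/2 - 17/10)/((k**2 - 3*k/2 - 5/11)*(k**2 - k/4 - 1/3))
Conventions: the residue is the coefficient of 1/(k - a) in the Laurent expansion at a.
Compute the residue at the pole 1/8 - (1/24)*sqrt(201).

The residue is 17985/8159 + (94413/2733265)*sqrt(201).

The factor k**2 - k/4 - 1/3 splits as (k - a)(k - a') with a = 1/8 - (1/24)*sqrt(201), a' = 1/8 + (1/24)*sqrt(201). At the order-1 pole a set g(k) = (k - a)*f(k) = [(-k/2 - 17/10)/(k**2 - 3*k/2 - 5/11)] / (k - a').
Simple pole: residue = g(a) at a = 1/8 - (1/24)*sqrt(201), which is 17985/8159 + (94413/2733265)*sqrt(201).


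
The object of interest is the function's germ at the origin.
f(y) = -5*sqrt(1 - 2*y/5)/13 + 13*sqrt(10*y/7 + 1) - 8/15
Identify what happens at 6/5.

There is no denominator, hence no pole anywhere.
Branch term sqrt(1 - y/(5/2)): argument at 6/5 is 13/25, nonzero, so 6/5 is not its branch point (a point on a principal cut is still regular for the continued germ).
Branch term sqrt(1 - y/(-7/10)): argument at 6/5 is 19/7, nonzero, so 6/5 is not its branch point (a point on a principal cut is still regular for the continued germ).
So the germ continues analytically to 6/5.

The point is a regular point.


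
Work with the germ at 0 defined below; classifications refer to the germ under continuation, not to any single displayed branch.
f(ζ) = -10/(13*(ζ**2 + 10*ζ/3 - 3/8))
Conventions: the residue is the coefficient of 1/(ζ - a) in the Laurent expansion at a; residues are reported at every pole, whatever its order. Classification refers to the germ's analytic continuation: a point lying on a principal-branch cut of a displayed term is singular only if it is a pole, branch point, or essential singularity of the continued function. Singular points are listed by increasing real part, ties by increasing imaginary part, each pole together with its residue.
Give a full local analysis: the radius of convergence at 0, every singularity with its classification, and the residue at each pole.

Radius of convergence at 0: -5/3 + (1/12)*sqrt(454).
At -5/3 - (1/12)*sqrt(454): a pole of order 1; residue (30/2951)*sqrt(454).
At -5/3 + (1/12)*sqrt(454): a pole of order 1; residue -(30/2951)*sqrt(454).

Denominator factor (ζ**2 + 10*ζ/3 - 3/8): discriminant 227/18, real irrational roots -5/3 + (1/12)*sqrt(454) and -5/3 - (1/12)*sqrt(454); poles of order 1, moduli -5/3 + (1/12)*sqrt(454) and 5/3 + (1/12)*sqrt(454).
The radius of convergence is the smallest modulus among the singular points: -5/3 + (1/12)*sqrt(454).
The factor ζ**2 + 10*ζ/3 - 3/8 splits as (ζ - a)(ζ - a') with a = -5/3 - (1/12)*sqrt(454), a' = -5/3 + (1/12)*sqrt(454). At the order-1 pole a set g(ζ) = (ζ - a)*f(ζ) = [-10/13] / (ζ - a').
Simple pole: residue = g(a) at a = -5/3 - (1/12)*sqrt(454), which is (30/2951)*sqrt(454).
The factor ζ**2 + 10*ζ/3 - 3/8 splits as (ζ - a)(ζ - a') with a = -5/3 + (1/12)*sqrt(454), a' = -5/3 - (1/12)*sqrt(454). At the order-1 pole a set g(ζ) = (ζ - a)*f(ζ) = [-10/13] / (ζ - a').
Simple pole: residue = g(a) at a = -5/3 + (1/12)*sqrt(454), which is -(30/2951)*sqrt(454).
List the singular points by increasing real part (a conjugate pair: the negative imaginary part first).


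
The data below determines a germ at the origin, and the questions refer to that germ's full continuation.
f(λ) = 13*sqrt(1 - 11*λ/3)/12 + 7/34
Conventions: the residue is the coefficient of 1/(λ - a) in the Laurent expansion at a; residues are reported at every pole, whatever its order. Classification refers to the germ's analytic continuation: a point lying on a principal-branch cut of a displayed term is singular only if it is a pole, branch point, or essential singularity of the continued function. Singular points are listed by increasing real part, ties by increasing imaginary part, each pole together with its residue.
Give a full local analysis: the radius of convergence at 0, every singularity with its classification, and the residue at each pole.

Branch term (13/12)*sqrt(1 - λ/(3/11)): its argument vanishes at λ = 3/11, a square-root branch point, modulus 3/11.
The radius of convergence is the smallest modulus among the singular points: 3/11.

Radius of convergence at 0: 3/11.
At 3/11: an algebraic (square-root) branch point.


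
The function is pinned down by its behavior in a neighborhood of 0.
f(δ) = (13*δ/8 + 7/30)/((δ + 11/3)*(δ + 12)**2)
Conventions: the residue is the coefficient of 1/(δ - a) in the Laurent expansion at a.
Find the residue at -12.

The residue is 2061/25000.

At the order-2 pole -12 set g(δ) = (δ - (-12))^2*f(δ) = (13*δ/8 + 7/30)/(δ + 11/3).
Order-2 pole: residue = g'(a); g'(-12) = 2061/25000, so the residue is 2061/25000.


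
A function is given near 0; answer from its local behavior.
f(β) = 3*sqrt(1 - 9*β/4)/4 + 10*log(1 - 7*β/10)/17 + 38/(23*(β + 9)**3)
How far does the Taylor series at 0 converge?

The radius of convergence is 4/9.

Denominator factor (β + 9)^3: pole of order 3 at -9, modulus 9.
Branch term (3/4)*sqrt(1 - β/(4/9)): its argument vanishes at β = 4/9, a square-root branch point, modulus 4/9.
Branch term (10/17)*log(1 - β/(10/7)): its argument vanishes at β = 10/7, a logarithmic branch point, modulus 10/7.
The radius of convergence is the smallest modulus among the singular points: 4/9.


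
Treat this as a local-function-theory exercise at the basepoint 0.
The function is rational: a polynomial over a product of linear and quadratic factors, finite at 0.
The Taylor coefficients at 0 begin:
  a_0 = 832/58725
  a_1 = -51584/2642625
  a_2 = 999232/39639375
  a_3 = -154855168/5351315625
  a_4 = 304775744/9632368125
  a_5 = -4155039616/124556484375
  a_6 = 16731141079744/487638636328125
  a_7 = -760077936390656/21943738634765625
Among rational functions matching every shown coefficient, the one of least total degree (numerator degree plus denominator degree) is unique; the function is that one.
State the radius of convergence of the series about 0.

No rational of total degree below 4 reproduces all 8 coefficients; solving the [0/4] Pade equations on them gives f(σ) = 13/(29*(σ - 5)**2*(σ + 9/8)**2), whose expansion matches every shown term.
Denominator factor (σ + 9/8)^2: pole of order 2 at -9/8, modulus 9/8.
Denominator factor (σ - 5)^2: pole of order 2 at 5, modulus 5.
The radius of convergence is the smallest modulus among the singular points: 9/8.

The radius of convergence is 9/8.


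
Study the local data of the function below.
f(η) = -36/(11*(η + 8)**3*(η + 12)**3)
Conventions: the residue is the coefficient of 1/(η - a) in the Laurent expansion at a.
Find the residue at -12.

At the order-3 pole -12 set g(η) = (η - (-12))^3*f(η) = -36/(11*(η + 8)**3).
Order-3 pole: residue = g''(a)/2; g''(-12) = 27/704, so the residue is 27/1408.

The residue is 27/1408.


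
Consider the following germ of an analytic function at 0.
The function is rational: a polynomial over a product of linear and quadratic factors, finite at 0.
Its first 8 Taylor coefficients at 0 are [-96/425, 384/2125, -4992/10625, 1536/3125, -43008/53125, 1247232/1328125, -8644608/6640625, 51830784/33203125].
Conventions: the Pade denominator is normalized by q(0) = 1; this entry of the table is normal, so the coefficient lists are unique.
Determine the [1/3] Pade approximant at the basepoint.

The Pade approximant has numerator coefficients [-96/425, -96/425]; denominator coefficients [1, 9/5, -16/25, -52/25].

Taylor coefficients needed (read off): a_0 = -96/425, a_1 = 384/2125, a_2 = -4992/10625, a_3 = 1536/3125, a_4 = -43008/53125.
Write the denominator as Q(ξ) = 1 + q1*ξ + q2*ξ^2 + q3*ξ^3. Requiring Q*f - P = O(ξ^5) with deg P <= 1 kills the coefficients of ξ^2..ξ^4 in Q*f:
  ξ^2: a_2 + q1*a_1 + q2*a_0 = 0, i.e. -4992/10625 + (384/2125)*q1 + (-96/425)*q2 = 0.
  ξ^3: a_3 + q1*a_2 + q2*a_1 + q3*a_0 = 0, i.e. 1536/3125 + (-4992/10625)*q1 + (384/2125)*q2 + (-96/425)*q3 = 0.
  ξ^4: a_4 + q1*a_3 + q2*a_2 + q3*a_1 = 0, i.e. -43008/53125 + (1536/3125)*q1 + (-4992/10625)*q2 + (384/2125)*q3 = 0.
Solving this linear system: q1 = 9/5, q2 = -16/25, q3 = -52/25.
The numerator is Q*f truncated at degree 1: P0 = a_0 = -96/425; P1 = a_1 + q1*a_0 = -96/425.


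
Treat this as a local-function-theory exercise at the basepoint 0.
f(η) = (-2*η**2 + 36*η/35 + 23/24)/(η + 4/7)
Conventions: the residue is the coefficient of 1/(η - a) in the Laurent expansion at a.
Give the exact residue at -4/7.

At the order-1 pole -4/7 set g(η) = (η - (-4/7))*f(η) = -2*η**2 + 36*η/35 + 23/24.
Simple pole: residue = g(a) at a = -4/7, which is -1661/5880.

The residue is -1661/5880.


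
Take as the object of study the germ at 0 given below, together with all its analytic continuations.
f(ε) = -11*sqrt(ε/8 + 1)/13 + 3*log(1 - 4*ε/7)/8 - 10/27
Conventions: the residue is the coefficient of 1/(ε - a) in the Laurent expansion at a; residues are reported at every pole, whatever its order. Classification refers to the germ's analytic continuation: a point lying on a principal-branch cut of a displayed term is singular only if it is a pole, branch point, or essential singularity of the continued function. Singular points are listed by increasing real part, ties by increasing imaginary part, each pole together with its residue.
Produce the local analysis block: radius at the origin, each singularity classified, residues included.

Branch term (-11/13)*sqrt(1 - ε/(-8)): its argument vanishes at ε = -8, a square-root branch point, modulus 8.
Branch term (3/8)*log(1 - ε/(7/4)): its argument vanishes at ε = 7/4, a logarithmic branch point, modulus 7/4.
The radius of convergence is the smallest modulus among the singular points: 7/4.
List the singular points by increasing real part (a conjugate pair: the negative imaginary part first).

Radius of convergence at 0: 7/4.
At -8: an algebraic (square-root) branch point.
At 7/4: a logarithmic branch point.


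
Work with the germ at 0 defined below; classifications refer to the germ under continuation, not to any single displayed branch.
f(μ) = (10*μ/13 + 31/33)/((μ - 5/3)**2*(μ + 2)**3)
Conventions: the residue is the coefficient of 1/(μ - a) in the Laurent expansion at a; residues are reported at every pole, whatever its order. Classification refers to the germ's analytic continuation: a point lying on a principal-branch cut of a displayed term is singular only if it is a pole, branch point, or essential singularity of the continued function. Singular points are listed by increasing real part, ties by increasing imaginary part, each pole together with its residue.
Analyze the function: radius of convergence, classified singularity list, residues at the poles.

Radius of convergence at 0: 5/3.
At -2: a pole of order 3; residue 44523/2093663.
At 5/3: a pole of order 2; residue -44523/2093663.

Denominator factor (μ - 5/3)^2: pole of order 2 at 5/3, modulus 5/3.
Denominator factor (μ + 2)^3: pole of order 3 at -2, modulus 2.
The radius of convergence is the smallest modulus among the singular points: 5/3.
At the order-3 pole -2 set g(μ) = (μ - (-2))^3*f(μ) = (10*μ/13 + 31/33)/(μ - 5/3)**2.
Order-3 pole: residue = g''(a)/2; g''(-2) = 89046/2093663, so the residue is 44523/2093663.
At the order-2 pole 5/3 set g(μ) = (μ - (5/3))^2*f(μ) = (10*μ/13 + 31/33)/(μ + 2)**3.
Order-2 pole: residue = g'(a); g'(5/3) = -44523/2093663, so the residue is -44523/2093663.
List the singular points by increasing real part (a conjugate pair: the negative imaginary part first).


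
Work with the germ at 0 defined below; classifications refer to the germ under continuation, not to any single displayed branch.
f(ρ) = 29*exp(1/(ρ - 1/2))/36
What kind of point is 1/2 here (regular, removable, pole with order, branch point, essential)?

The point is an essential singularity.

The exponent 1/(ρ - (1/2)) has a pole at 1/2, so exp(1/(ρ - (1/2))) takes every nonzero value near it: an essential singularity (not a pole of any order).


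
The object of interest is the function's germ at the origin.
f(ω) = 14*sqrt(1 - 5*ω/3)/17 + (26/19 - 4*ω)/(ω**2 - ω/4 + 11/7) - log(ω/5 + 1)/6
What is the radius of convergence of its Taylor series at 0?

Denominator factor (ω**2 - ω/4 + 11/7): discriminant -697/112, complex-conjugate roots (1/8) + ((1/56)*sqrt(4879))*i and (1/8) - ((1/56)*sqrt(4879))*i; poles of order 1, moduli (1/7)*sqrt(77) and (1/7)*sqrt(77).
Branch term (14/17)*sqrt(1 - ω/(3/5)): its argument vanishes at ω = 3/5, a square-root branch point, modulus 3/5.
Branch term (-1/6)*log(1 - ω/(-5)): its argument vanishes at ω = -5, a logarithmic branch point, modulus 5.
The radius of convergence is the smallest modulus among the singular points: 3/5.

The radius of convergence is 3/5.


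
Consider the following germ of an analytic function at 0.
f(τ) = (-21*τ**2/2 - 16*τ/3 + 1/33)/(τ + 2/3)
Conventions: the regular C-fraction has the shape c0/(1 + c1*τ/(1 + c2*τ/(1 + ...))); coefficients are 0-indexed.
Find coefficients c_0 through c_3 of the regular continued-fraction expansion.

Taylor coefficients (expand at 0): a_0 = 1/22, a_1 = -355/44, a_2 = -321/88, a_3 = 963/176.
c0 = a_0 = 1/22. Peel one level at a time: if S = 1 + c*τ/S' with S'(0) = 1, then c is the τ-coefficient of S and S' = c*τ/(S - 1).
S_1 = c0/f = 1 + (355/2)*τ + (63173/2)*τ^2 + ...; c1 = 355/2.
S_2 = c1*τ/(S_1 - 1) = 1 + (-63173/355)*τ + (222453/252050)*τ^2 + ...; c2 = -63173/355.
S_3 = c2*τ/(S_2 - 1) = 1 + (20223/4077530)*τ + ...; c3 = 20223/4077530.

The regular C-fraction coefficients are [1/22, 355/2, -63173/355, 20223/4077530].


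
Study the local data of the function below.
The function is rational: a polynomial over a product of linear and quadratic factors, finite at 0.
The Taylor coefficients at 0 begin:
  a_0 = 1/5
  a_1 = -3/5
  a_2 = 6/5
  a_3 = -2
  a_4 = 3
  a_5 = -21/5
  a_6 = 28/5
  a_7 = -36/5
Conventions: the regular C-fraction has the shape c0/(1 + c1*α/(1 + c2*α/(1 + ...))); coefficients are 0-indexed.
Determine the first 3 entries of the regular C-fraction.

Taylor coefficients (read off): a_0 = 1/5, a_1 = -3/5, a_2 = 6/5.
c0 = a_0 = 1/5. Peel one level at a time: if S = 1 + c*α/S' with S'(0) = 1, then c is the α-coefficient of S and S' = c*α/(S - 1).
S_1 = c0/f = 1 + (3)*α + (3)*α^2 + ...; c1 = 3.
S_2 = c1*α/(S_1 - 1) = 1 + (-1)*α + ...; c2 = -1.

The regular C-fraction coefficients are [1/5, 3, -1].


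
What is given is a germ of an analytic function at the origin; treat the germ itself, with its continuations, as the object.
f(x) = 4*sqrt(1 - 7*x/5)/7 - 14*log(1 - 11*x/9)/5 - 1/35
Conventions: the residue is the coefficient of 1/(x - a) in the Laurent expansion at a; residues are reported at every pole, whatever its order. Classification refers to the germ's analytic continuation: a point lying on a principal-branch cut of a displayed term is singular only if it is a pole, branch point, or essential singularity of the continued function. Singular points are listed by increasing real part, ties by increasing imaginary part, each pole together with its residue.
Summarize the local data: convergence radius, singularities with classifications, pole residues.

Branch term (4/7)*sqrt(1 - x/(5/7)): its argument vanishes at x = 5/7, a square-root branch point, modulus 5/7.
Branch term (-14/5)*log(1 - x/(9/11)): its argument vanishes at x = 9/11, a logarithmic branch point, modulus 9/11.
The radius of convergence is the smallest modulus among the singular points: 5/7.
List the singular points by increasing real part (a conjugate pair: the negative imaginary part first).

Radius of convergence at 0: 5/7.
At 5/7: an algebraic (square-root) branch point.
At 9/11: a logarithmic branch point.


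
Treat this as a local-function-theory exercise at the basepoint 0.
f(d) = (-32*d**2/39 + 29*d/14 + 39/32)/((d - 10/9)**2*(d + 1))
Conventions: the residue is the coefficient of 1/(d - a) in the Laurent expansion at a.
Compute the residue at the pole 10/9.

The residue is -1403671/3153696.

At the order-2 pole 10/9 set g(d) = (d - (10/9))^2*f(d) = (-32*d**2/39 + 29*d/14 + 39/32)/(d + 1).
Order-2 pole: residue = g'(a); g'(10/9) = -1403671/3153696, so the residue is -1403671/3153696.


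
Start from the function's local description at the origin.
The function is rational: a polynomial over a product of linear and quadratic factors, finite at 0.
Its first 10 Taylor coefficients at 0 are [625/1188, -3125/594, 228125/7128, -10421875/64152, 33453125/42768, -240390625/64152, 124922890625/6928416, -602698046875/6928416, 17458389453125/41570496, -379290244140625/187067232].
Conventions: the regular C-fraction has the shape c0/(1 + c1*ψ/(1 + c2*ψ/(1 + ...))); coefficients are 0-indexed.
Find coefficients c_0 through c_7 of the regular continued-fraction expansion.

The regular C-fraction coefficients are [625/1188, 10, -47/12, 2647/1692, -1405180/1119681, 94583270/79703817, -1949221683/4039711834, 220433366849/691561074162].

Taylor coefficients (read off): a_0 = 625/1188, a_1 = -3125/594, a_2 = 228125/7128, a_3 = -10421875/64152, a_4 = 33453125/42768, a_5 = -240390625/64152, a_6 = 124922890625/6928416, a_7 = -602698046875/6928416.
c0 = a_0 = 625/1188. Peel one level at a time: if S = 1 + c*ψ/S' with S'(0) = 1, then c is the ψ-coefficient of S and S' = c*ψ/(S - 1).
S_1 = c0/f = 1 + (10)*ψ + (235/6)*ψ^2 + ...; c1 = 10.
S_2 = c1*ψ/(S_1 - 1) = 1 + (-47/12)*ψ + (2647/432)*ψ^2 + ...; c2 = -47/12.
S_3 = c2*ψ/(S_2 - 1) = 1 + (2647/1692)*ψ + (351295/178929)*ψ^2 + ...; c3 = 2647/1692.
S_4 = c3*ψ/(S_3 - 1) = 1 + (-1405180/1119681)*ψ + (281737400/189178443)*ψ^2 + ...; c4 = -1405180/1119681.
S_5 = c4*ψ/(S_4 - 1) = 1 + (94583270/79703817)*ψ + (57683805/100741369)*ψ^2 + ...; c5 = 94583270/79703817.
S_6 = c5*ψ/(S_5 - 1) = 1 + (-1949221683/4039711834)*ψ + (174400853457/1133942322268)*ψ^2 + ...; c6 = -1949221683/4039711834.
S_7 = c6*ψ/(S_6 - 1) = 1 + (220433366849/691561074162)*ψ + ...; c7 = 220433366849/691561074162.


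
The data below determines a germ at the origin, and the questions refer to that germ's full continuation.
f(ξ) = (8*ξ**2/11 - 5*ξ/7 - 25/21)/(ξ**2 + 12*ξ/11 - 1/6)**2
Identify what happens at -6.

Denominator factors: ξ**2 + 12*ξ/11 - 1/6 = 1933/66 at ξ = -6 — none vanishes.
So the germ continues analytically to -6.

The point is a regular point.


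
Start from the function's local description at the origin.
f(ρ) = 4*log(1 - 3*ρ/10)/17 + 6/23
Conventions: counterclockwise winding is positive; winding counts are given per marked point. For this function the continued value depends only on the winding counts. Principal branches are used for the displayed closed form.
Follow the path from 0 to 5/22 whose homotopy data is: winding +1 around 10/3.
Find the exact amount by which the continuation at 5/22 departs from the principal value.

The rational part is single-valued and drops out of the difference; each branch term changes only by its own monodromy.
(4/17)*log(1 - ρ/(10/3)): each positive loop around 10/3 adds 2*pi*i to the log, so winding +1 contributes (4/17)*(1)*2*pi*i = (8/17)*pi*i.
Summing the contributions at ρ = 5/22 gives (8/17)*pi*i.

Continued minus principal equals (8/17)*pi*i.


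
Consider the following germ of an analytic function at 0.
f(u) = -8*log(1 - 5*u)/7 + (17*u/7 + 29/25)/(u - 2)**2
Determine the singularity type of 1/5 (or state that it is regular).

The point is a logarithmic branch point.

The term (-8/7)*log(1 - u/(1/5)) has argument 1 - 1/5/(1/5) = 0 at 1/5: a logarithmic (infinitely-sheeted) branch point; the remaining terms are analytic or single-valued there.


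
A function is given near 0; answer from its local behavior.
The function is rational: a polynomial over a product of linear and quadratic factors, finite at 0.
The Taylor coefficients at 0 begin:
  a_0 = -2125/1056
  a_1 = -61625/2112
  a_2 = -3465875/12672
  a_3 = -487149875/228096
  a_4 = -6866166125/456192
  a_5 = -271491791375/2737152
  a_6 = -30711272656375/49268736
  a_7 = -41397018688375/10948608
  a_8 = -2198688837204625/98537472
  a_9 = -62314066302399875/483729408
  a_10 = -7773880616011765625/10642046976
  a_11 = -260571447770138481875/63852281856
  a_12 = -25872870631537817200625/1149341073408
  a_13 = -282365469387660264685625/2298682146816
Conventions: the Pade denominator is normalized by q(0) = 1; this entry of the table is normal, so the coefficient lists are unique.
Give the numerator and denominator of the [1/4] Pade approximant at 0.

Taylor coefficients needed (read off): a_0 = -2125/1056, a_1 = -61625/2112, a_2 = -3465875/12672, a_3 = -487149875/228096, a_4 = -6866166125/456192, a_5 = -271491791375/2737152.
Write the denominator as Q(d) = 1 + q1*d + q2*d^2 + q3*d^3 + q4*d^4. Requiring Q*f - P = O(d^6) with deg P <= 1 kills the coefficients of d^2..d^5 in Q*f:
  d^2: a_2 + q1*a_1 + q2*a_0 = 0, i.e. -3465875/12672 + (-61625/2112)*q1 + (-2125/1056)*q2 = 0.
  d^3: a_3 + q1*a_2 + q2*a_1 + q3*a_0 = 0, i.e. -487149875/228096 + (-3465875/12672)*q1 + (-61625/2112)*q2 + (-2125/1056)*q3 = 0.
  d^4: a_4 + q1*a_3 + q2*a_2 + q3*a_1 + q4*a_0 = 0, i.e. -6866166125/456192 + (-487149875/228096)*q1 + (-3465875/12672)*q2 + (-61625/2112)*q3 + (-2125/1056)*q4 = 0.
  d^5: a_5 + q1*a_4 + q2*a_3 + q3*a_2 + q4*a_1 = 0, i.e. -271491791375/2737152 + (-6866166125/456192)*q1 + (-487149875/228096)*q2 + (-3465875/12672)*q3 + (-61625/2112)*q4 = 0.
Solving this linear system: q1 = -227110/17857, q2 = 10392373/214284, q3 = -34644413/964278, q4 = -7425375/142856.
The numerator is Q*f truncated at degree 1: P0 = a_0 = -2125/1056; P1 = a_1 + q1*a_0 = -45073375/12571328.

The Pade approximant has numerator coefficients [-2125/1056, -45073375/12571328]; denominator coefficients [1, -227110/17857, 10392373/214284, -34644413/964278, -7425375/142856].


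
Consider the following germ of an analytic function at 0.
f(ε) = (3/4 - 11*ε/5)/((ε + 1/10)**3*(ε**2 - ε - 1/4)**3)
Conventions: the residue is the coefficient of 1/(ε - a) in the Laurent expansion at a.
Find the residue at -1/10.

The residue is -3092812500/16807.

At the order-3 pole -1/10 set g(ε) = (ε - (-1/10))^3*f(ε) = (3/4 - 11*ε/5)/(ε**2 - ε - 1/4)**3.
Order-3 pole: residue = g''(a)/2; g''(-1/10) = -6185625000/16807, so the residue is -3092812500/16807.


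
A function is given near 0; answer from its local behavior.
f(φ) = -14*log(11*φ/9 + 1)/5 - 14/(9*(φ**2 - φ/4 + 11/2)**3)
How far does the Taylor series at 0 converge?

Denominator factor (φ**2 - φ/4 + 11/2)^3: discriminant -351/16, complex-conjugate roots (1/8) + ((3/8)*sqrt(39))*i and (1/8) - ((3/8)*sqrt(39))*i; poles of order 3, moduli (1/2)*sqrt(22) and (1/2)*sqrt(22).
Branch term (-14/5)*log(1 - φ/(-9/11)): its argument vanishes at φ = -9/11, a logarithmic branch point, modulus 9/11.
The radius of convergence is the smallest modulus among the singular points: 9/11.

The radius of convergence is 9/11.


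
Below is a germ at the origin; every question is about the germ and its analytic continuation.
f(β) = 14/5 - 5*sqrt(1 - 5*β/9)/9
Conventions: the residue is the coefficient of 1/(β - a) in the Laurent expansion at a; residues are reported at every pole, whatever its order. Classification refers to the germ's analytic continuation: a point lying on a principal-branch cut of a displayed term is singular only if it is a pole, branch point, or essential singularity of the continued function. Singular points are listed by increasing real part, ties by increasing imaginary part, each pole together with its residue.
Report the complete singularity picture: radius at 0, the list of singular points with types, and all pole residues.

Branch term (-5/9)*sqrt(1 - β/(9/5)): its argument vanishes at β = 9/5, a square-root branch point, modulus 9/5.
The radius of convergence is the smallest modulus among the singular points: 9/5.

Radius of convergence at 0: 9/5.
At 9/5: an algebraic (square-root) branch point.


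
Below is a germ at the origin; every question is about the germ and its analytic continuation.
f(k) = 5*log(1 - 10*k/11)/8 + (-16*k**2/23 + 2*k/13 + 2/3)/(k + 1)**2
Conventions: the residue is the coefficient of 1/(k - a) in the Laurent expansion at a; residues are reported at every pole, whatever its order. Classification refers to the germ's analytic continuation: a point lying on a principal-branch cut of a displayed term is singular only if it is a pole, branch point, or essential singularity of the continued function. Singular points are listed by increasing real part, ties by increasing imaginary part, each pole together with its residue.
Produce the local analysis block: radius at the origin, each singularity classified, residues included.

Radius of convergence at 0: 1.
At -1: a pole of order 2; residue 462/299.
At 11/10: a logarithmic branch point.

Denominator factor (k + 1)^2: pole of order 2 at -1, modulus 1.
Branch term (5/8)*log(1 - k/(11/10)): its argument vanishes at k = 11/10, a logarithmic branch point, modulus 11/10.
The radius of convergence is the smallest modulus among the singular points: 1.
The branch term is analytic at -1 and contributes nothing to the residue; only the rational part matters.
At the order-2 pole -1 set g(k) = (k - (-1))^2*(rational part) = -16*k**2/23 + 2*k/13 + 2/3.
Order-2 pole: residue = g'(a); g'(-1) = 462/299, so the residue is 462/299.
List the singular points by increasing real part (a conjugate pair: the negative imaginary part first).


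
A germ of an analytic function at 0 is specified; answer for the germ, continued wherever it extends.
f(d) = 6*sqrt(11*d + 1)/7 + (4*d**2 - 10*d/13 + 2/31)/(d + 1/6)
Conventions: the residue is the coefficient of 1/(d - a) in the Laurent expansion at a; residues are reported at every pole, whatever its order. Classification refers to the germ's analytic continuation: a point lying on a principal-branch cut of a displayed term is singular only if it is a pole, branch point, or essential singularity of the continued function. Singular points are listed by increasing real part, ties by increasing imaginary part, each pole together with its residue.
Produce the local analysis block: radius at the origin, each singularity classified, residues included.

Denominator factor (d + 1/6): pole of order 1 at -1/6, modulus 1/6.
Branch term (6/7)*sqrt(1 - d/(-1/11)): its argument vanishes at d = -1/11, a square-root branch point, modulus 1/11.
The radius of convergence is the smallest modulus among the singular points: 1/11.
The branch term is analytic at -1/6 and contributes nothing to the residue; only the rational part matters.
At the order-1 pole -1/6 set g(d) = (d - (-1/6))*(rational part) = 4*d**2 - 10*d/13 + 2/31.
Simple pole: residue = g(a) at a = -1/6, which is 1102/3627.
List the singular points by increasing real part (a conjugate pair: the negative imaginary part first).

Radius of convergence at 0: 1/11.
At -1/6: a pole of order 1; residue 1102/3627.
At -1/11: an algebraic (square-root) branch point.


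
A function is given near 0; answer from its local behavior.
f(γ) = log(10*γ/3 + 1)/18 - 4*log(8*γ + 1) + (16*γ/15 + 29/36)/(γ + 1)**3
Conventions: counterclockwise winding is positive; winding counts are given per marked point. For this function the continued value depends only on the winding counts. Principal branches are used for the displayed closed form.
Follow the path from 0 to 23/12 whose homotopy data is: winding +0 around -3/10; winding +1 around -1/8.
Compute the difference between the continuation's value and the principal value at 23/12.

Continued minus principal equals -(8)*pi*i.

The rational part is single-valued and drops out of the difference; each branch term changes only by its own monodromy.
(-4)*log(1 - γ/(-1/8)): each positive loop around -1/8 adds 2*pi*i to the log, so winding +1 contributes (-4)*(1)*2*pi*i = -(8)*pi*i.
(1/18)*log(1 - γ/(-3/10)): winding 0 around -3/10, so this term returns to its principal value, contribution 0.
Summing the contributions at γ = 23/12 gives -(8)*pi*i.


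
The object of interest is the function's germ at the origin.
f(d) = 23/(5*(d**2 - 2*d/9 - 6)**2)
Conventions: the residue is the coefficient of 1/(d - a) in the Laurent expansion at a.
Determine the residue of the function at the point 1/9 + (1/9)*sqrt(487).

The factor d**2 - 2*d/9 - 6 splits as (d - a)(d - a') with a = 1/9 + (1/9)*sqrt(487), a' = 1/9 - (1/9)*sqrt(487). At the order-2 pole a set g(d) = (d - a)^2*f(d) = [23/5] / (d - a')^2.
Order-2 pole: residue = g'(a); g'(1/9 + (1/9)*sqrt(487)) = -(16767/4743380)*sqrt(487), so the residue is -(16767/4743380)*sqrt(487).

The residue is -(16767/4743380)*sqrt(487).


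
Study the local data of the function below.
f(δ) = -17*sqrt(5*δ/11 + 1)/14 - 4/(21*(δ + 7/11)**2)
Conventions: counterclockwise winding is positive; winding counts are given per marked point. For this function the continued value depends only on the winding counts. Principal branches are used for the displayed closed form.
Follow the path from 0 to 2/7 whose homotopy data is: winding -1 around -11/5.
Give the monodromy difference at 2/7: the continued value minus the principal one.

The rational part is single-valued and drops out of the difference; each branch term changes only by its own monodromy.
(-17/14)*sqrt(1 - δ/(-11/5)): winding -1 is odd, the square root flips sign, contributing -2*(-17/14)*sqrt(1 - (2/7)/(-11/5)) = -2*(-17/14)*sqrt(87/77) = (17/539)*sqrt(6699).
Summing the contributions at δ = 2/7 gives (17/539)*sqrt(6699).

Continued minus principal equals (17/539)*sqrt(6699).


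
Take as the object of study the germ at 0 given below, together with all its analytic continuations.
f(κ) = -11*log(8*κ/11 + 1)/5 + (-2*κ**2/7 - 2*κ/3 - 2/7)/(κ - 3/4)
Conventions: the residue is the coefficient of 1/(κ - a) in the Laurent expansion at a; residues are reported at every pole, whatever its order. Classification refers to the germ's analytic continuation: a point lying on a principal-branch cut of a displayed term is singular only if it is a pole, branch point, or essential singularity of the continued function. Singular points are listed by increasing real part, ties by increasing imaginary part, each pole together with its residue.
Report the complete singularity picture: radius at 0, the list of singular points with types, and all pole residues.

Denominator factor (κ - 3/4): pole of order 1 at 3/4, modulus 3/4.
Branch term (-11/5)*log(1 - κ/(-11/8)): its argument vanishes at κ = -11/8, a logarithmic branch point, modulus 11/8.
The radius of convergence is the smallest modulus among the singular points: 3/4.
The branch term is analytic at 3/4 and contributes nothing to the residue; only the rational part matters.
At the order-1 pole 3/4 set g(κ) = (κ - (3/4))*(rational part) = -2*κ**2/7 - 2*κ/3 - 2/7.
Simple pole: residue = g(a) at a = 3/4, which is -53/56.
List the singular points by increasing real part (a conjugate pair: the negative imaginary part first).

Radius of convergence at 0: 3/4.
At -11/8: a logarithmic branch point.
At 3/4: a pole of order 1; residue -53/56.


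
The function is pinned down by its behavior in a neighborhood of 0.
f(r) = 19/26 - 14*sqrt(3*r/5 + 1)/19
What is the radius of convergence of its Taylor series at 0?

The radius of convergence is 5/3.

Branch term (-14/19)*sqrt(1 - r/(-5/3)): its argument vanishes at r = -5/3, a square-root branch point, modulus 5/3.
The radius of convergence is the smallest modulus among the singular points: 5/3.


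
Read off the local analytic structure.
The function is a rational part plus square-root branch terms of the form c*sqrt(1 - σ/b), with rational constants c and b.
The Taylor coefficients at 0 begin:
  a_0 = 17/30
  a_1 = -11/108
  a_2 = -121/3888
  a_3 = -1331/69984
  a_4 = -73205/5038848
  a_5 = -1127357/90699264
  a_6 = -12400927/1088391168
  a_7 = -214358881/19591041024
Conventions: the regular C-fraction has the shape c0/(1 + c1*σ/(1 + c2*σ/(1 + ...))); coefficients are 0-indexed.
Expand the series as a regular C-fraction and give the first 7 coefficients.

The regular C-fraction coefficients are [17/30, 55/306, -33/68, -187/972, -407/972, -33/148, -517/1332].

Taylor coefficients (read off): a_0 = 17/30, a_1 = -11/108, a_2 = -121/3888, a_3 = -1331/69984, a_4 = -73205/5038848, a_5 = -1127357/90699264, a_6 = -12400927/1088391168.
c0 = a_0 = 17/30. Peel one level at a time: if S = 1 + c*σ/S' with S'(0) = 1, then c is the σ-coefficient of S and S' = c*σ/(S - 1).
S_1 = c0/f = 1 + (55/306)*σ + (605/6936)*σ^2 + ...; c1 = 55/306.
S_2 = c1*σ/(S_1 - 1) = 1 + (-33/68)*σ + (-121/1296)*σ^2 + ...; c2 = -33/68.
S_3 = c2*σ/(S_2 - 1) = 1 + (-187/972)*σ + (-76109/944784)*σ^2 + ...; c3 = -187/972.
S_4 = c3*σ/(S_3 - 1) = 1 + (-407/972)*σ + (-121/1296)*σ^2 + ...; c4 = -407/972.
S_5 = c4*σ/(S_4 - 1) = 1 + (-33/148)*σ + (-5687/65712)*σ^2 + ...; c5 = -33/148.
S_6 = c5*σ/(S_5 - 1) = 1 + (-517/1332)*σ + ...; c6 = -517/1332.


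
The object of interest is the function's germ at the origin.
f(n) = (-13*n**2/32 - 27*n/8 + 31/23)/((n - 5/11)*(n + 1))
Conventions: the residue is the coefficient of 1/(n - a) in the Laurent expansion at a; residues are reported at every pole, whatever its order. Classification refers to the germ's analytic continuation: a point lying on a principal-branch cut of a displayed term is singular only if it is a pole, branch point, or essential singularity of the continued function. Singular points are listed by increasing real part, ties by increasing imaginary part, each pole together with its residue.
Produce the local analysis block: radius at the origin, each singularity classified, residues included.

Radius of convergence at 0: 5/11.
At -1: a pole of order 1; residue -34947/11776.
At 5/11: a pole of order 1; residue -24063/129536.

Denominator factor (n + 1): pole of order 1 at -1, modulus 1.
Denominator factor (n - 5/11): pole of order 1 at 5/11, modulus 5/11.
The radius of convergence is the smallest modulus among the singular points: 5/11.
At the order-1 pole -1 set g(n) = (n - (-1))*f(n) = (-13*n**2/32 - 27*n/8 + 31/23)/(n - 5/11).
Simple pole: residue = g(a) at a = -1, which is -34947/11776.
At the order-1 pole 5/11 set g(n) = (n - (5/11))*f(n) = (-13*n**2/32 - 27*n/8 + 31/23)/(n + 1).
Simple pole: residue = g(a) at a = 5/11, which is -24063/129536.
List the singular points by increasing real part (a conjugate pair: the negative imaginary part first).


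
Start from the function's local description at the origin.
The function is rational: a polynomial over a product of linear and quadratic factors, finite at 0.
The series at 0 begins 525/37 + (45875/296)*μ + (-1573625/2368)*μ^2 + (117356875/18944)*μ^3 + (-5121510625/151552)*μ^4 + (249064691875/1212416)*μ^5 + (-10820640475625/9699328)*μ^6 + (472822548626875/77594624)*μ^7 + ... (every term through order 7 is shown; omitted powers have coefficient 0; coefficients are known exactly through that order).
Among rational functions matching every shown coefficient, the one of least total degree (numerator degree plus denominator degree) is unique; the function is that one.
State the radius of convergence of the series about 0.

The radius of convergence is -1/8 + (1/40)*sqrt(185).

No rational of total degree below 6 reproduces all 8 coefficients; solving the [1/5] Pade equations on them gives f(μ) = (37*μ/6 + 14/37)/((μ + 8/3)*(μ**2 - μ/4 - 1/10)**2), whose expansion matches every shown term.
Denominator factor (μ + 8/3): pole of order 1 at -8/3, modulus 8/3.
Denominator factor (μ**2 - μ/4 - 1/10)^2: discriminant 37/80, real irrational roots 1/8 + (1/40)*sqrt(185) and 1/8 - (1/40)*sqrt(185); poles of order 2, moduli 1/8 + (1/40)*sqrt(185) and -1/8 + (1/40)*sqrt(185).
The radius of convergence is the smallest modulus among the singular points: -1/8 + (1/40)*sqrt(185).


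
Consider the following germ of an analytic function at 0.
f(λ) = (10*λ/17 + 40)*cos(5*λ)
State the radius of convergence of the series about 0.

The factor cos(5*λ) is entire and contributes no finite singular point.
The polynomial part has no poles.
No finite singular points: the Taylor series at 0 converges everywhere.

The radius of convergence is infinite.


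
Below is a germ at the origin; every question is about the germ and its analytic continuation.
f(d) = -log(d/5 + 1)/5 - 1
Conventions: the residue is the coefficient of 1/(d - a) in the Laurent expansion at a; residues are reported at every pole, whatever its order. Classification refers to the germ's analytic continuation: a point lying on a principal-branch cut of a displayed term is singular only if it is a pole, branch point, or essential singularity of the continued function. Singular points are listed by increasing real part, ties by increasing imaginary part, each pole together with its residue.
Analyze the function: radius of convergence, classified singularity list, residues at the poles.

Branch term (-1/5)*log(1 - d/(-5)): its argument vanishes at d = -5, a logarithmic branch point, modulus 5.
The radius of convergence is the smallest modulus among the singular points: 5.

Radius of convergence at 0: 5.
At -5: a logarithmic branch point.
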